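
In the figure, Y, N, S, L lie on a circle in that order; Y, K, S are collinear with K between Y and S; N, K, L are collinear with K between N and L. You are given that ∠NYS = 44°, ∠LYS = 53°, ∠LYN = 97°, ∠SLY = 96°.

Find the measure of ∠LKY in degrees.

1. ∠NLS = 44°  [same arc NS]
2. ∠LSY = 31°  [△YSL]
3. ∠LKS = 105°  [△SKL]
4. ∠LKY = 75°  [linear pair at K on YS]

∠LKY = 75°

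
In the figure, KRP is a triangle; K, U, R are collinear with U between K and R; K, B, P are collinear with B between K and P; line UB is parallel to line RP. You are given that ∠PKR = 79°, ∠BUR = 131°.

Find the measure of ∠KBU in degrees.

1. ∠BKU = 79°  [U on KR, B on KP]
2. ∠BUK = 49°  [linear pair at U on KR]
3. ∠KBU = 52°  [△KUB]

∠KBU = 52°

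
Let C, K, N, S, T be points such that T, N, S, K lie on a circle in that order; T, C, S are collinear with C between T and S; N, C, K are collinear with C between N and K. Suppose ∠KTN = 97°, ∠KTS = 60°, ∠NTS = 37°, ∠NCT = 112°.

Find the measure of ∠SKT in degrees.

∠SKT = 89°

1. ∠NKS = 37°  [same arc NS]
2. ∠KCS = 112°  [vertical angles at C]
3. ∠KST = 31°  [△SCK]
4. ∠SKT = 89°  [△TSK]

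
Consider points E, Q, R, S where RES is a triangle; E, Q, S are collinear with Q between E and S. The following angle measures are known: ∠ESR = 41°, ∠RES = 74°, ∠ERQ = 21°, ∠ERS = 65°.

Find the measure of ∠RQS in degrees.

∠RQS = 95°

1. ∠QER = 74°  [Q on ray ES]
2. ∠EQR = 85°  [△REQ]
3. ∠RQS = 95°  [linear pair at Q on ES]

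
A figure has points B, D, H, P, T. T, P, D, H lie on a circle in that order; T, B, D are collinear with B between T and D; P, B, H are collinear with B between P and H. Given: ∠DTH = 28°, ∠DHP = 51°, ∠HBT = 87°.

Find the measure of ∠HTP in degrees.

∠HTP = 79°

1. ∠DPH = 28°  [same arc DH]
2. ∠HDP = 101°  [△PDH]
3. ∠HTP = 79°  [cyclic TPDH, opposite ∠T+∠D]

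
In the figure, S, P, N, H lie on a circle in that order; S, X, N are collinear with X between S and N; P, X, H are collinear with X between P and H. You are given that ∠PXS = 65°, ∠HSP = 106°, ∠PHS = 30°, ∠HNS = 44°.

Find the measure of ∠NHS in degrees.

∠NHS = 101°

1. ∠HPS = 44°  [△SPH]
2. ∠PNS = 30°  [same arc SP]
3. ∠NSP = 71°  [△SXP]
4. ∠NPS = 79°  [△SPN]
5. ∠NHS = 101°  [cyclic SPNH, opposite ∠P+∠H]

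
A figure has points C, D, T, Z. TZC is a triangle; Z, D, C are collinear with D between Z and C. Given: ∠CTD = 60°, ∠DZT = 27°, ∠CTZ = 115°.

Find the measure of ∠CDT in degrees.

1. ∠CZT = 27°  [D on ray ZC]
2. ∠TCZ = 38°  [△TZC]
3. ∠DCT = 38°  [D on ray CZ]
4. ∠CDT = 82°  [△TDC]

∠CDT = 82°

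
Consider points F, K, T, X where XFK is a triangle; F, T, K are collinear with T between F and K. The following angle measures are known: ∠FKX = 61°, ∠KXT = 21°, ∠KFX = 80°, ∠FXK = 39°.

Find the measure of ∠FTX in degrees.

1. ∠TKX = 61°  [T on ray KF]
2. ∠KTX = 98°  [△XTK]
3. ∠FTX = 82°  [linear pair at T on FK]

∠FTX = 82°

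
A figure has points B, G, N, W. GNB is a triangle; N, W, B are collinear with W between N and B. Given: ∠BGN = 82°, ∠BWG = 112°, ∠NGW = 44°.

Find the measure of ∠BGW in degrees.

∠BGW = 38°

1. ∠GWN = 68°  [linear pair at W on NB]
2. ∠GNW = 68°  [△GNW]
3. ∠BNG = 68°  [W on ray NB]
4. ∠GBN = 30°  [△GNB]
5. ∠GBW = 30°  [W on ray BN]
6. ∠BGW = 38°  [△GWB]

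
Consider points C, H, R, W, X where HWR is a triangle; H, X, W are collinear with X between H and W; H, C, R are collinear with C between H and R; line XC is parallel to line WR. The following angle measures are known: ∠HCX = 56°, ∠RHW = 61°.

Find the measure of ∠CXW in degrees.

1. ∠HRW = 56°  [XC∥WR, corresponding at C]
2. ∠HWR = 63°  [△HWR]
3. ∠CXH = 63°  [XC∥WR, corresponding at X]
4. ∠CXW = 117°  [linear pair at X on HW]

∠CXW = 117°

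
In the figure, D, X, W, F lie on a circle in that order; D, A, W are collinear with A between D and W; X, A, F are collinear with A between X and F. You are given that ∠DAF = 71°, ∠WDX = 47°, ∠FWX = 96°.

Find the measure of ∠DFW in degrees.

∠DFW = 119°

1. ∠FAW = 109°  [linear pair at A on DW]
2. ∠WFX = 47°  [same arc XW]
3. ∠FXW = 37°  [△XWF]
4. ∠DWF = 24°  [△WAF]
5. ∠FDW = 37°  [same arc WF]
6. ∠DFW = 119°  [△DWF]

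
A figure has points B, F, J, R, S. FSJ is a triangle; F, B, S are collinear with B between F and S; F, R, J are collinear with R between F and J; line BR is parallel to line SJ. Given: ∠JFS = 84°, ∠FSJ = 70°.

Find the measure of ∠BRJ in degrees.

∠BRJ = 154°

1. ∠FJS = 26°  [△FSJ]
2. ∠BRF = 26°  [BR∥SJ, corresponding at R]
3. ∠BRJ = 154°  [linear pair at R on FJ]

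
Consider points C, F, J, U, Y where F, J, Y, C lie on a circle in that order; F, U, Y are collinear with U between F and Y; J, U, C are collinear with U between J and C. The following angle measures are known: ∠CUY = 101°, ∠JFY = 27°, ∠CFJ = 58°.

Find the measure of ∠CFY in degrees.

∠CFY = 31°

1. ∠FUJ = 101°  [vertical angles at U]
2. ∠CUF = 79°  [linear pair at U on FY]
3. ∠CJF = 52°  [△FUJ]
4. ∠FCJ = 70°  [△FJC]
5. ∠CFY = 31°  [△FUC]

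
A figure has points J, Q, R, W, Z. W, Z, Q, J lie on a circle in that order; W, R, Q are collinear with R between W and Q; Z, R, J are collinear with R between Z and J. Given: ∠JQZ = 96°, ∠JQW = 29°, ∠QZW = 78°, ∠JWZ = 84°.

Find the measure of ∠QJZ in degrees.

1. ∠QJW = 102°  [cyclic WZQJ, opposite ∠Z+∠J]
2. ∠JWQ = 49°  [△WQJ]
3. ∠JZQ = 49°  [same arc QJ]
4. ∠QJZ = 35°  [△ZQJ]

∠QJZ = 35°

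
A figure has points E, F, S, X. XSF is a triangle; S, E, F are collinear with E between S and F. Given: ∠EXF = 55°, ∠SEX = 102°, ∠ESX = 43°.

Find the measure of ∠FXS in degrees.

1. ∠FEX = 78°  [linear pair at E on SF]
2. ∠FSX = 43°  [E on ray SF]
3. ∠EFX = 47°  [△XEF]
4. ∠SFX = 47°  [E on ray FS]
5. ∠FXS = 90°  [△XSF]

∠FXS = 90°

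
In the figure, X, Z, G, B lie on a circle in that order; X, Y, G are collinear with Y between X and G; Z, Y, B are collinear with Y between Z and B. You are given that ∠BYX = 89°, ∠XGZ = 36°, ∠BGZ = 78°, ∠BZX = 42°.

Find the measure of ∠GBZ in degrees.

1. ∠GYZ = 89°  [vertical angles at Y]
2. ∠BZG = 55°  [△ZYG]
3. ∠GBZ = 47°  [△ZGB]

∠GBZ = 47°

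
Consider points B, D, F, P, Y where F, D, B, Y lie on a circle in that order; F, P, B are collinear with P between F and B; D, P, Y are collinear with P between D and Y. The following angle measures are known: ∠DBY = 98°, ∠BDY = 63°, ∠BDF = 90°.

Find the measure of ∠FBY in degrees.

∠FBY = 27°

1. ∠BFY = 63°  [same arc BY]
2. ∠BYF = 90°  [cyclic FDBY, opposite ∠D+∠Y]
3. ∠FBY = 27°  [△FBY]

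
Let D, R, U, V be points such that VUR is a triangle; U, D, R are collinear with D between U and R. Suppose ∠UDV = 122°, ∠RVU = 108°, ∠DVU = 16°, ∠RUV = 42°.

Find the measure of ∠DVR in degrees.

1. ∠RDV = 58°  [linear pair at D on UR]
2. ∠URV = 30°  [△VUR]
3. ∠DRV = 30°  [D on ray RU]
4. ∠DVR = 92°  [△VDR]

∠DVR = 92°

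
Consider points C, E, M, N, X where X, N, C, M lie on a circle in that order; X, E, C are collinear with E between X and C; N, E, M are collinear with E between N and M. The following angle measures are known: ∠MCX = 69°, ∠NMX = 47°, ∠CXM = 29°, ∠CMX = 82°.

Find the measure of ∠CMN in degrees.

1. ∠MNX = 69°  [same arc XM]
2. ∠MXN = 64°  [△XNM]
3. ∠CNM = 29°  [same arc CM]
4. ∠MCN = 116°  [cyclic XNCM, opposite ∠X+∠C]
5. ∠CMN = 35°  [△NCM]

∠CMN = 35°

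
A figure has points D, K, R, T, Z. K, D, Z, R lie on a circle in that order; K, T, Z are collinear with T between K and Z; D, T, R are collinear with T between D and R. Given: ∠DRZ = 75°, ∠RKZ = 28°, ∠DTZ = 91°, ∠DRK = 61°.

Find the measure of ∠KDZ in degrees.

∠KDZ = 44°

1. ∠DKZ = 75°  [same arc DZ]
2. ∠RDZ = 28°  [same arc ZR]
3. ∠DZK = 61°  [△DTZ]
4. ∠KDZ = 44°  [△KDZ]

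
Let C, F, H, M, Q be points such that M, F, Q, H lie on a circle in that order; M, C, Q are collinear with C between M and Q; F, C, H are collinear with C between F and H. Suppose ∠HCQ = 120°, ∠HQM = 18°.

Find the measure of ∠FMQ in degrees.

1. ∠FCM = 120°  [vertical angles at C]
2. ∠HFM = 18°  [same arc MH]
3. ∠FMQ = 42°  [△MCF]

∠FMQ = 42°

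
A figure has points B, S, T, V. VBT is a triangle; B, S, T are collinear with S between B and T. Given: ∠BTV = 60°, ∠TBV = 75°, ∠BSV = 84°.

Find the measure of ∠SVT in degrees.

1. ∠STV = 60°  [S on ray TB]
2. ∠TSV = 96°  [linear pair at S on BT]
3. ∠SVT = 24°  [△VST]

∠SVT = 24°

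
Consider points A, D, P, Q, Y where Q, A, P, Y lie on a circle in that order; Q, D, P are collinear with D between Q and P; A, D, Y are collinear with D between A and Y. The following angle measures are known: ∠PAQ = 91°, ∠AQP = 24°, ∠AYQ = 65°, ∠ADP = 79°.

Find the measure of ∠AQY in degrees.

∠AQY = 60°

1. ∠APQ = 65°  [△QAP]
2. ∠AYP = 24°  [same arc AP]
3. ∠PAY = 36°  [△ADP]
4. ∠APY = 120°  [△APY]
5. ∠AQY = 60°  [cyclic QAPY, opposite ∠Q+∠P]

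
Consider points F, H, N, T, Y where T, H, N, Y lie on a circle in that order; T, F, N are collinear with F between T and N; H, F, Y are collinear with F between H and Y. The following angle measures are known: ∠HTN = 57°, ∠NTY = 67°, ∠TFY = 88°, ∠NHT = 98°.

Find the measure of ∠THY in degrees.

∠THY = 31°

1. ∠HYN = 57°  [same arc HN]
2. ∠NFY = 92°  [linear pair at F on TN]
3. ∠TNY = 31°  [△NFY]
4. ∠THY = 31°  [same arc TY]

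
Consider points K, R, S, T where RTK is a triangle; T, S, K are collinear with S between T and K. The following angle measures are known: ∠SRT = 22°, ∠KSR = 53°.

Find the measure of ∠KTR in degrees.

1. ∠RST = 127°  [linear pair at S on TK]
2. ∠RTS = 31°  [△RTS]
3. ∠KTR = 31°  [S on ray TK]

∠KTR = 31°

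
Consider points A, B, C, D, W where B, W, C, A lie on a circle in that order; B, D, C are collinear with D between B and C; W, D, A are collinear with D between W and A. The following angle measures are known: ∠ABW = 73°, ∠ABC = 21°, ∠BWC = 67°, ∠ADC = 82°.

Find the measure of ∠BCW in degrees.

1. ∠AWC = 21°  [same arc CA]
2. ∠BDW = 82°  [vertical angles at D]
3. ∠CDW = 98°  [linear pair at D on BC]
4. ∠BCW = 61°  [△WDC]

∠BCW = 61°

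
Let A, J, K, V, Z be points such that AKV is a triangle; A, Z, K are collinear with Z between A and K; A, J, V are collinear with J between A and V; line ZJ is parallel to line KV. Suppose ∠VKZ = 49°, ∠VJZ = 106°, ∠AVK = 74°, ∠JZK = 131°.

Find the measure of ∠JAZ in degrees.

1. ∠AJZ = 74°  [linear pair at J on AV]
2. ∠AZJ = 49°  [linear pair at Z on AK]
3. ∠JAZ = 57°  [△AZJ]

∠JAZ = 57°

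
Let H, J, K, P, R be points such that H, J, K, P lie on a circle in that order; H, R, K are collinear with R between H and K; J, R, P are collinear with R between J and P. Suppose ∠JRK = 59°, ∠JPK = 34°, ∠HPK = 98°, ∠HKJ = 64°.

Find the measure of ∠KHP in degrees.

∠KHP = 57°

1. ∠HRP = 59°  [vertical angles at R]
2. ∠HPJ = 64°  [same arc HJ]
3. ∠KHP = 57°  [△HRP]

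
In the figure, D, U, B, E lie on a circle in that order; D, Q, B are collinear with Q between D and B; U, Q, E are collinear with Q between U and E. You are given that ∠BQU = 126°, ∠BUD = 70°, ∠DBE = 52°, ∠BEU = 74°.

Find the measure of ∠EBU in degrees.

∠EBU = 88°

1. ∠DQE = 126°  [vertical angles at Q]
2. ∠BED = 110°  [cyclic DUBE, opposite ∠U+∠E]
3. ∠DUE = 52°  [same arc DE]
4. ∠BDE = 18°  [△DBE]
5. ∠DEU = 36°  [△DQE]
6. ∠EDU = 92°  [△DUE]
7. ∠EBU = 88°  [cyclic DUBE, opposite ∠D+∠B]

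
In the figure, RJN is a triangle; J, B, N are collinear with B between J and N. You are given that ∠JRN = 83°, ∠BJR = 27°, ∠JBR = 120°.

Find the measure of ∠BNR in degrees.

∠BNR = 70°

1. ∠NJR = 27°  [B on ray JN]
2. ∠JNR = 70°  [△RJN]
3. ∠BNR = 70°  [B on ray NJ]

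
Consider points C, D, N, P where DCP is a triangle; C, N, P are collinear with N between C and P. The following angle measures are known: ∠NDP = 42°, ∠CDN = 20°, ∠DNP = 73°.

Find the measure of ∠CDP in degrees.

∠CDP = 62°

1. ∠DPN = 65°  [△DNP]
2. ∠CND = 107°  [linear pair at N on CP]
3. ∠CPD = 65°  [N on ray PC]
4. ∠DCN = 53°  [△DCN]
5. ∠DCP = 53°  [N on ray CP]
6. ∠CDP = 62°  [△DCP]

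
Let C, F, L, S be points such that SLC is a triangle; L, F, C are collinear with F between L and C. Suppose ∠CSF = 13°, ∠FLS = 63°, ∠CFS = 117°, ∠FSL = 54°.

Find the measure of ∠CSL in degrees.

1. ∠FCS = 50°  [△SFC]
2. ∠CLS = 63°  [F on ray LC]
3. ∠LCS = 50°  [F on ray CL]
4. ∠CSL = 67°  [△SLC]

∠CSL = 67°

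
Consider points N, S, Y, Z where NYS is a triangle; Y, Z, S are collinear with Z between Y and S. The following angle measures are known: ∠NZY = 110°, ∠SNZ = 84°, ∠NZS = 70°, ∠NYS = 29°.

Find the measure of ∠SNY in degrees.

∠SNY = 125°

1. ∠NSZ = 26°  [△NZS]
2. ∠NSY = 26°  [Z on ray SY]
3. ∠SNY = 125°  [△NYS]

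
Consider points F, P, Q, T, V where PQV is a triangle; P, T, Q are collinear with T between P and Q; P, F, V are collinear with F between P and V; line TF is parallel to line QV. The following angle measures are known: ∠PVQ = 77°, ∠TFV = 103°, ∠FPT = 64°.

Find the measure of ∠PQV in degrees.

1. ∠PFT = 77°  [TF∥QV, corresponding at F]
2. ∠FTP = 39°  [△PTF]
3. ∠PQV = 39°  [TF∥QV, corresponding at T]

∠PQV = 39°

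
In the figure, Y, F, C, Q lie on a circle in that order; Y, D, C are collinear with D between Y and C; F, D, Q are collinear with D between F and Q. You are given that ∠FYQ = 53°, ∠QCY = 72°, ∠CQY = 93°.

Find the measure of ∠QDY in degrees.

∠QDY = 110°

1. ∠QFY = 72°  [same arc YQ]
2. ∠CYQ = 15°  [△YCQ]
3. ∠FQY = 55°  [△YFQ]
4. ∠QDY = 110°  [△YDQ]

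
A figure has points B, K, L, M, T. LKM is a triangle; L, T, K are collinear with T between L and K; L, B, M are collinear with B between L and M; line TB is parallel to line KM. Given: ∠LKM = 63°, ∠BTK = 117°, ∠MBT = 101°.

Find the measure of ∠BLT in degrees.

∠BLT = 38°

1. ∠BTL = 63°  [TB∥KM, corresponding at T]
2. ∠LBT = 79°  [linear pair at B on LM]
3. ∠BLT = 38°  [△LTB]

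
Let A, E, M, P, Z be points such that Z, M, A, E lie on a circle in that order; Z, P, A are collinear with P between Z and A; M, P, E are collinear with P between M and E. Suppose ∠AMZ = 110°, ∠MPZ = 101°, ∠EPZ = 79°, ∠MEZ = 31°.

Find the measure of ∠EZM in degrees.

∠EZM = 109°

1. ∠AEZ = 70°  [cyclic ZMAE, opposite ∠M+∠E]
2. ∠AZE = 70°  [△ZPE]
3. ∠EAZ = 40°  [△ZAE]
4. ∠EMZ = 40°  [same arc ZE]
5. ∠EZM = 109°  [△ZME]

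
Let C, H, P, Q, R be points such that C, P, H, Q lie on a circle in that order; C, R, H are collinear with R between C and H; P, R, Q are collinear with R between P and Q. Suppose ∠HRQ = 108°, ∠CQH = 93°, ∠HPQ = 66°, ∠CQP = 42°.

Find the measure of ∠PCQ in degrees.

1. ∠CRP = 108°  [vertical angles at R]
2. ∠CPH = 87°  [cyclic CPHQ, opposite ∠P+∠Q]
3. ∠CHP = 42°  [same arc CP]
4. ∠HCP = 51°  [△CPH]
5. ∠CPQ = 21°  [△CRP]
6. ∠PCQ = 117°  [△CPQ]

∠PCQ = 117°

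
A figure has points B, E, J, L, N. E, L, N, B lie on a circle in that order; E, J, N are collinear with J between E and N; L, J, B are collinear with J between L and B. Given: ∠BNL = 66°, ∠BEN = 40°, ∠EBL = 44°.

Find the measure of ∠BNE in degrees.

1. ∠BEL = 114°  [cyclic ELNB, opposite ∠E+∠N]
2. ∠BLE = 22°  [△ELB]
3. ∠BNE = 22°  [same arc EB]

∠BNE = 22°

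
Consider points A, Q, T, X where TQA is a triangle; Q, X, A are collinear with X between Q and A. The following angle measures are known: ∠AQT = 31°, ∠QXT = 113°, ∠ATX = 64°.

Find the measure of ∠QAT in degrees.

1. ∠AXT = 67°  [linear pair at X on QA]
2. ∠TAX = 49°  [△TXA]
3. ∠QAT = 49°  [X on ray AQ]

∠QAT = 49°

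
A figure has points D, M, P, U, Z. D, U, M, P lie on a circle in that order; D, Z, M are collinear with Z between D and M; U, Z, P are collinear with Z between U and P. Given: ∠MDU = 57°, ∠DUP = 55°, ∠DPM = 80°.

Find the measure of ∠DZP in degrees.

∠DZP = 112°

1. ∠MPU = 57°  [same arc UM]
2. ∠DMP = 55°  [same arc DP]
3. ∠MZP = 68°  [△MZP]
4. ∠DZP = 112°  [linear pair at Z on DM]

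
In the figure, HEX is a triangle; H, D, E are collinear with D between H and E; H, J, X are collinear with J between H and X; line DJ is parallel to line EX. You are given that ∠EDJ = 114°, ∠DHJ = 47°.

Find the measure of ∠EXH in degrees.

∠EXH = 67°

1. ∠HDJ = 66°  [linear pair at D on HE]
2. ∠DJH = 67°  [△HDJ]
3. ∠EXH = 67°  [DJ∥EX, corresponding at J]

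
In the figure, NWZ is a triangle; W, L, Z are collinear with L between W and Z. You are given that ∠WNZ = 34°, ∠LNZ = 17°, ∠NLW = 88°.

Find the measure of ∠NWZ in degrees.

1. ∠NLZ = 92°  [linear pair at L on WZ]
2. ∠LZN = 71°  [△NLZ]
3. ∠NZW = 71°  [L on ray ZW]
4. ∠NWZ = 75°  [△NWZ]

∠NWZ = 75°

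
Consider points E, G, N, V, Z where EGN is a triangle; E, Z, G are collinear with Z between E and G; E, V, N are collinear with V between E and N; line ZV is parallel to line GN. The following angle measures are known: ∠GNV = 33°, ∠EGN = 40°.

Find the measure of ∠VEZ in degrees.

1. ∠ENG = 33°  [V on ray NE]
2. ∠GEN = 107°  [△EGN]
3. ∠VEZ = 107°  [Z on EG, V on EN]

∠VEZ = 107°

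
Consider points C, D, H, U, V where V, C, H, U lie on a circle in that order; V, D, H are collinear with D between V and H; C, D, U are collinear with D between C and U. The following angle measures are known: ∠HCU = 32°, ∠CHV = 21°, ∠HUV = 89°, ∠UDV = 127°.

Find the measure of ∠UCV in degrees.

1. ∠HVU = 32°  [same arc HU]
2. ∠UHV = 59°  [△VHU]
3. ∠UCV = 59°  [same arc VU]

∠UCV = 59°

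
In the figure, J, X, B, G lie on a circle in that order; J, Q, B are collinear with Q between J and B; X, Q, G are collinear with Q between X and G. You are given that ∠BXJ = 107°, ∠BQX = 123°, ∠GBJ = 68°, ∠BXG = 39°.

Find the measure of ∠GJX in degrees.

1. ∠BGJ = 73°  [cyclic JXBG, opposite ∠X+∠G]
2. ∠GQJ = 123°  [vertical angles at Q]
3. ∠GXJ = 68°  [same arc JG]
4. ∠BJG = 39°  [△JBG]
5. ∠JGX = 18°  [△JQG]
6. ∠GJX = 94°  [△JXG]

∠GJX = 94°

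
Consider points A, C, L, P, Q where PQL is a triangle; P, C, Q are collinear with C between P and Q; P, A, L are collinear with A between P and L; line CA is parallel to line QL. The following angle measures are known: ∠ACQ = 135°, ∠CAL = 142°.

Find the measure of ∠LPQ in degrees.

1. ∠ACP = 45°  [linear pair at C on PQ]
2. ∠CAP = 38°  [linear pair at A on PL]
3. ∠APC = 97°  [△PCA]
4. ∠LPQ = 97°  [C on PQ, A on PL]

∠LPQ = 97°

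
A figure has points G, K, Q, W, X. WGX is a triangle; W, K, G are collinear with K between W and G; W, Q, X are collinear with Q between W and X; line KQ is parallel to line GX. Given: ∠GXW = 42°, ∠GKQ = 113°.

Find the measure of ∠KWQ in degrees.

1. ∠KQW = 42°  [KQ∥GX, corresponding at Q]
2. ∠QKW = 67°  [linear pair at K on WG]
3. ∠KWQ = 71°  [△WKQ]

∠KWQ = 71°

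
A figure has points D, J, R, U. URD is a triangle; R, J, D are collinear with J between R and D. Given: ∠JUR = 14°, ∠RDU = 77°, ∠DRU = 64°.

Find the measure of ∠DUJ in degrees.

1. ∠JDU = 77°  [J on ray DR]
2. ∠JRU = 64°  [J on ray RD]
3. ∠RJU = 102°  [△URJ]
4. ∠DJU = 78°  [linear pair at J on RD]
5. ∠DUJ = 25°  [△UJD]

∠DUJ = 25°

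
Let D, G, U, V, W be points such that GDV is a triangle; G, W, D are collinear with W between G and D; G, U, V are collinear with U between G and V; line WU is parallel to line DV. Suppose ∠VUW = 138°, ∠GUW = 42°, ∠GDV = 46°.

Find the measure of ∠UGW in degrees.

1. ∠DVG = 42°  [WU∥DV, corresponding at U]
2. ∠DGV = 92°  [△GDV]
3. ∠UGW = 92°  [W on GD, U on GV]

∠UGW = 92°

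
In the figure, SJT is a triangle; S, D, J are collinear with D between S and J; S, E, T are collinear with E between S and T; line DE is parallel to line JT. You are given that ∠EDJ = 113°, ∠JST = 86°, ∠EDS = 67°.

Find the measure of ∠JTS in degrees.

∠JTS = 27°

1. ∠DSE = 86°  [D on SJ, E on ST]
2. ∠DES = 27°  [△SDE]
3. ∠JTS = 27°  [DE∥JT, corresponding at E]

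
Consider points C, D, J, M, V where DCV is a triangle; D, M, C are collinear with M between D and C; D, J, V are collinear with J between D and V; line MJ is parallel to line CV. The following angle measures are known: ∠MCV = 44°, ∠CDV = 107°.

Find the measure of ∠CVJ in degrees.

1. ∠DCV = 44°  [M on ray CD]
2. ∠CVD = 29°  [△DCV]
3. ∠CVJ = 29°  [J on ray VD]

∠CVJ = 29°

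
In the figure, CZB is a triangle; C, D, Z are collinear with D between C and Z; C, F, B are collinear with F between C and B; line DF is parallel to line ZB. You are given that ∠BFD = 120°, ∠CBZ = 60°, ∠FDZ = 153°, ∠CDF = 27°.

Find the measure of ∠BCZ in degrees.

1. ∠CFD = 60°  [linear pair at F on CB]
2. ∠DCF = 93°  [△CDF]
3. ∠BCZ = 93°  [D on CZ, F on CB]

∠BCZ = 93°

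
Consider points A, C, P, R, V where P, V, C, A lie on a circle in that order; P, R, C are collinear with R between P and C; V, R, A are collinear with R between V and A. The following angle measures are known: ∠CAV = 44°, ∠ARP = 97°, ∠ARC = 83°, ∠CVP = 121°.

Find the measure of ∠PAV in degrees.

∠PAV = 15°

1. ∠CPV = 44°  [same arc VC]
2. ∠PCV = 15°  [△PVC]
3. ∠PAV = 15°  [same arc PV]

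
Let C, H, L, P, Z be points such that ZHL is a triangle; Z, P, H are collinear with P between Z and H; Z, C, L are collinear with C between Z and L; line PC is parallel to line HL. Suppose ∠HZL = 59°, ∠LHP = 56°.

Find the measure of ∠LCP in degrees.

∠LCP = 115°

1. ∠LHZ = 56°  [P on ray HZ]
2. ∠HLZ = 65°  [△ZHL]
3. ∠PCZ = 65°  [PC∥HL, corresponding at C]
4. ∠LCP = 115°  [linear pair at C on ZL]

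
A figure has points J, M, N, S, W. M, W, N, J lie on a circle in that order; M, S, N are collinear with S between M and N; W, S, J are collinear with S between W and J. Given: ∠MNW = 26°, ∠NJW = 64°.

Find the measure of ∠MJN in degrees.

1. ∠NMW = 64°  [same arc WN]
2. ∠MWN = 90°  [△MWN]
3. ∠MJN = 90°  [cyclic MWNJ, opposite ∠W+∠J]

∠MJN = 90°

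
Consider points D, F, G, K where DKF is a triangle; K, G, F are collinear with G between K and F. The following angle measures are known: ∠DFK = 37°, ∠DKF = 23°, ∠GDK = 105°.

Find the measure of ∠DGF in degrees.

∠DGF = 128°

1. ∠DKG = 23°  [G on ray KF]
2. ∠DGK = 52°  [△DKG]
3. ∠DGF = 128°  [linear pair at G on KF]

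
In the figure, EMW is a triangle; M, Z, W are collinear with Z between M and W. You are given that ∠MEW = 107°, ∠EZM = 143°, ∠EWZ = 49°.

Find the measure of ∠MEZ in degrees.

∠MEZ = 13°

1. ∠EWM = 49°  [Z on ray WM]
2. ∠EMW = 24°  [△EMW]
3. ∠EMZ = 24°  [Z on ray MW]
4. ∠MEZ = 13°  [△EMZ]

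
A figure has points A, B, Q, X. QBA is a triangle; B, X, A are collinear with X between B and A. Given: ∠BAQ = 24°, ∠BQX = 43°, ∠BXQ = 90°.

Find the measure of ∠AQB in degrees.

1. ∠QBX = 47°  [△QBX]
2. ∠ABQ = 47°  [X on ray BA]
3. ∠AQB = 109°  [△QBA]

∠AQB = 109°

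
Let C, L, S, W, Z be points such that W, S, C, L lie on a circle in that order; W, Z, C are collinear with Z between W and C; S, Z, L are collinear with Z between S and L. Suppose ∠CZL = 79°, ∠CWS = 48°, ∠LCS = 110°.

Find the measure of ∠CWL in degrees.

1. ∠CLS = 48°  [same arc SC]
2. ∠CSL = 22°  [△SCL]
3. ∠CWL = 22°  [same arc CL]

∠CWL = 22°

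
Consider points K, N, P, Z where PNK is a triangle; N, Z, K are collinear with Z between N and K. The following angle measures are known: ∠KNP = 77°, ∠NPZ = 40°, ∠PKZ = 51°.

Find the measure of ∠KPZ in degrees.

∠KPZ = 12°

1. ∠PNZ = 77°  [Z on ray NK]
2. ∠NZP = 63°  [△PNZ]
3. ∠KZP = 117°  [linear pair at Z on NK]
4. ∠KPZ = 12°  [△PZK]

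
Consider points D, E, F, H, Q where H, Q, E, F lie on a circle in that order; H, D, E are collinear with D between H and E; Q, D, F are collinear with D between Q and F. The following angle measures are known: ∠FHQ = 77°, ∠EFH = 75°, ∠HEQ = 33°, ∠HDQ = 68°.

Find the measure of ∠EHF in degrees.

∠EHF = 35°

1. ∠HFQ = 33°  [same arc HQ]
2. ∠EDF = 68°  [vertical angles at D]
3. ∠FDH = 112°  [linear pair at D on HE]
4. ∠EHF = 35°  [△HDF]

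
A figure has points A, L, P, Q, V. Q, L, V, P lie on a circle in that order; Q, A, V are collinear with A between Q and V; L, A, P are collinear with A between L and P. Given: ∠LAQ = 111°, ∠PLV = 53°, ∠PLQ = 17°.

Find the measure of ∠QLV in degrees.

∠QLV = 70°

1. ∠LAV = 69°  [linear pair at A on QV]
2. ∠LQV = 52°  [△QAL]
3. ∠LVQ = 58°  [△LAV]
4. ∠QLV = 70°  [△QLV]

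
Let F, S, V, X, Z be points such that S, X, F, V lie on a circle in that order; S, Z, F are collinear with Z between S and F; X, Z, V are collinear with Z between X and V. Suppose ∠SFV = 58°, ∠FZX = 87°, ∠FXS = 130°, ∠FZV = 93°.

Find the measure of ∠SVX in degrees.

1. ∠SZV = 87°  [vertical angles at Z]
2. ∠FVS = 50°  [cyclic SXFV, opposite ∠X+∠V]
3. ∠FSV = 72°  [△SFV]
4. ∠SVX = 21°  [△SZV]

∠SVX = 21°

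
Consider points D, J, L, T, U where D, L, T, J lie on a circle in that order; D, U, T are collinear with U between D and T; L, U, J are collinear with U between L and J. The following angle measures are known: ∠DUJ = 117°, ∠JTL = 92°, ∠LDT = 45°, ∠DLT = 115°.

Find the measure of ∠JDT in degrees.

∠JDT = 43°

1. ∠JUT = 63°  [linear pair at U on DT]
2. ∠LJT = 45°  [same arc LT]
3. ∠DJT = 65°  [cyclic DLTJ, opposite ∠L+∠J]
4. ∠DTJ = 72°  [△TUJ]
5. ∠JDT = 43°  [△DTJ]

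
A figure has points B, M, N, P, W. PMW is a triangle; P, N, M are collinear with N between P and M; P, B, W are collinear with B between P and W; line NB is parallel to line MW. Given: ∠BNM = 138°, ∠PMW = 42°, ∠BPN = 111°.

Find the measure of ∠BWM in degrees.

1. ∠BNP = 42°  [linear pair at N on PM]
2. ∠NBP = 27°  [△PNB]
3. ∠NBW = 153°  [linear pair at B on PW]
4. ∠BWM = 27°  [NB∥MW, co-interior at W–B]

∠BWM = 27°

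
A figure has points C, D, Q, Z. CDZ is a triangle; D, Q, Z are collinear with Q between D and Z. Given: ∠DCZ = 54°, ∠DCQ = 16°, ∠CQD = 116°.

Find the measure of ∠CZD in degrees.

∠CZD = 78°

1. ∠CDQ = 48°  [△CDQ]
2. ∠CDZ = 48°  [Q on ray DZ]
3. ∠CZD = 78°  [△CDZ]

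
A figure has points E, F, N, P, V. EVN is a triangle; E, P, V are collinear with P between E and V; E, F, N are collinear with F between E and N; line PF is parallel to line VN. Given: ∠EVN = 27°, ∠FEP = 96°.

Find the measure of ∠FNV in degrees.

1. ∠EPF = 27°  [PF∥VN, corresponding at P]
2. ∠EFP = 57°  [△EPF]
3. ∠NFP = 123°  [linear pair at F on EN]
4. ∠FNV = 57°  [PF∥VN, co-interior at N–F]

∠FNV = 57°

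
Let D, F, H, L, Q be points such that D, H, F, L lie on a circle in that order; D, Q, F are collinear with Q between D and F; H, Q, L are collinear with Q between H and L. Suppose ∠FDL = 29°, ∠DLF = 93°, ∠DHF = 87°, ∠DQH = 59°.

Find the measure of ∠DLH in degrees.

1. ∠FHL = 29°  [same arc FL]
2. ∠FQH = 121°  [linear pair at Q on DF]
3. ∠DFH = 30°  [△HQF]
4. ∠DLH = 30°  [same arc DH]

∠DLH = 30°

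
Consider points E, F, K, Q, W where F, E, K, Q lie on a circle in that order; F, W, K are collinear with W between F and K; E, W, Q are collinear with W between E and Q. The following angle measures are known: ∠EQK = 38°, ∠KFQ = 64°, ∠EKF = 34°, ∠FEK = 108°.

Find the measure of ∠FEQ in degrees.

∠FEQ = 44°

1. ∠EFK = 38°  [same arc EK]
2. ∠KEQ = 64°  [same arc KQ]
3. ∠EWK = 82°  [△EWK]
4. ∠EWF = 98°  [linear pair at W on FK]
5. ∠FEQ = 44°  [△FWE]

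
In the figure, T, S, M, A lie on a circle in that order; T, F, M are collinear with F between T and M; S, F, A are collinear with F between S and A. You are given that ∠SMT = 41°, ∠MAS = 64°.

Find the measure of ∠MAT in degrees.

1. ∠MTS = 64°  [same arc SM]
2. ∠MST = 75°  [△TSM]
3. ∠MAT = 105°  [cyclic TSMA, opposite ∠S+∠A]

∠MAT = 105°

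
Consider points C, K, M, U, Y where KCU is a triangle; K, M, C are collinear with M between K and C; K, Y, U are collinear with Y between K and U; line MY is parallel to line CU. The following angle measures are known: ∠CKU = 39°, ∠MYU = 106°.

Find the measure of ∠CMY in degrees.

1. ∠MKY = 39°  [M on KC, Y on KU]
2. ∠KYM = 74°  [linear pair at Y on KU]
3. ∠KMY = 67°  [△KMY]
4. ∠CMY = 113°  [linear pair at M on KC]

∠CMY = 113°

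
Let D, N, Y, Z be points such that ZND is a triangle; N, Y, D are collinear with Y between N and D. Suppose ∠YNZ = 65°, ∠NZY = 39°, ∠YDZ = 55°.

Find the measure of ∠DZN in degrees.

∠DZN = 60°

1. ∠DNZ = 65°  [Y on ray ND]
2. ∠NDZ = 55°  [Y on ray DN]
3. ∠DZN = 60°  [△ZND]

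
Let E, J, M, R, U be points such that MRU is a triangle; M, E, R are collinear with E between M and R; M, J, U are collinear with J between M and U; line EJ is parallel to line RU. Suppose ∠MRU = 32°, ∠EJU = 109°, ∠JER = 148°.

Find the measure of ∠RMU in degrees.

∠RMU = 77°

1. ∠JEM = 32°  [EJ∥RU, corresponding at E]
2. ∠EJM = 71°  [linear pair at J on MU]
3. ∠EMJ = 77°  [△MEJ]
4. ∠RMU = 77°  [E on MR, J on MU]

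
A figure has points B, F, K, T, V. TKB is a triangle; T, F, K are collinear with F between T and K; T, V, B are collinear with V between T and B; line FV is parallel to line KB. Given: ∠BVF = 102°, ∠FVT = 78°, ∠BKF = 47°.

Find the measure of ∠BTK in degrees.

1. ∠KBT = 78°  [FV∥KB, corresponding at V]
2. ∠BKT = 47°  [F on ray KT]
3. ∠BTK = 55°  [△TKB]

∠BTK = 55°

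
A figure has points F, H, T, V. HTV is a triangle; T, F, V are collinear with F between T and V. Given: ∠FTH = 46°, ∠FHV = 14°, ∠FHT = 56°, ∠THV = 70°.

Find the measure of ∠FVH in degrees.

1. ∠HTV = 46°  [F on ray TV]
2. ∠HVT = 64°  [△HTV]
3. ∠FVH = 64°  [F on ray VT]

∠FVH = 64°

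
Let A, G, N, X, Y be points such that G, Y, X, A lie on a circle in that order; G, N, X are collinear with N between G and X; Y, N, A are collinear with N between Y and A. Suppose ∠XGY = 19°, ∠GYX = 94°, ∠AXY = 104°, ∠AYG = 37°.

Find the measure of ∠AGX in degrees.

∠AGX = 57°

1. ∠GAX = 86°  [cyclic GYXA, opposite ∠Y+∠A]
2. ∠AXG = 37°  [same arc GA]
3. ∠AGX = 57°  [△GXA]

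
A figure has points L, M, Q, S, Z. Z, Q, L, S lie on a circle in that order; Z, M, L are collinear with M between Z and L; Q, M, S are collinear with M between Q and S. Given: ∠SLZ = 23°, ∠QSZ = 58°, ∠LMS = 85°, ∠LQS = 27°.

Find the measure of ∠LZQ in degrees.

∠LZQ = 72°

1. ∠SQZ = 23°  [same arc ZS]
2. ∠QMZ = 85°  [vertical angles at M]
3. ∠LZQ = 72°  [△ZMQ]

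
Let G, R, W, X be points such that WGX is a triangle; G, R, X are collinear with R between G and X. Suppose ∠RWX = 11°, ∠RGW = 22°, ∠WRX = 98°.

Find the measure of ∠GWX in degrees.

∠GWX = 87°

1. ∠RXW = 71°  [△WRX]
2. ∠WGX = 22°  [R on ray GX]
3. ∠GXW = 71°  [R on ray XG]
4. ∠GWX = 87°  [△WGX]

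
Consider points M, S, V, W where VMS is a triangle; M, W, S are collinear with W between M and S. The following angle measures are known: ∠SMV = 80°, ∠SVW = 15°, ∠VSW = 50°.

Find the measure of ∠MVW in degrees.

∠MVW = 35°

1. ∠VMW = 80°  [W on ray MS]
2. ∠SWV = 115°  [△VWS]
3. ∠MWV = 65°  [linear pair at W on MS]
4. ∠MVW = 35°  [△VMW]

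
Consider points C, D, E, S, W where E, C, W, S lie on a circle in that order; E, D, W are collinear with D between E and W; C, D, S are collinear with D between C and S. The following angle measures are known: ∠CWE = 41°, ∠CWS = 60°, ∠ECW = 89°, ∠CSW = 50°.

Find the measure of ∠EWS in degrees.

∠EWS = 19°

1. ∠SCW = 70°  [△CWS]
2. ∠ESW = 91°  [cyclic ECWS, opposite ∠C+∠S]
3. ∠SEW = 70°  [same arc WS]
4. ∠EWS = 19°  [△EWS]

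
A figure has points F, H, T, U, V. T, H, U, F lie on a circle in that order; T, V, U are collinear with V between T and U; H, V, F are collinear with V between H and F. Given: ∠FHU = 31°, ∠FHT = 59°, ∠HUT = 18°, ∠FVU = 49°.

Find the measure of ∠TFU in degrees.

∠TFU = 90°

1. ∠FTU = 31°  [same arc UF]
2. ∠FUT = 59°  [same arc TF]
3. ∠TFU = 90°  [△TUF]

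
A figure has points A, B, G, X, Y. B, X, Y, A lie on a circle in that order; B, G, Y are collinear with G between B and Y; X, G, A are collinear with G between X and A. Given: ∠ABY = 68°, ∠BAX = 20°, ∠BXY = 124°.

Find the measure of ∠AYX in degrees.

∠AYX = 76°

1. ∠AXY = 68°  [same arc YA]
2. ∠BYX = 20°  [same arc BX]
3. ∠XBY = 36°  [△BXY]
4. ∠XAY = 36°  [same arc XY]
5. ∠AYX = 76°  [△XYA]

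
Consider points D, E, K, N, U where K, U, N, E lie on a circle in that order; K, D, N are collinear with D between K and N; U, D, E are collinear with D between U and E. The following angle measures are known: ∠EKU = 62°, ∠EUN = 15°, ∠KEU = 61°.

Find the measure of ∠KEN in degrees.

∠KEN = 108°

1. ∠EUK = 57°  [△KUE]
2. ∠EKN = 15°  [same arc NE]
3. ∠ENK = 57°  [same arc KE]
4. ∠KEN = 108°  [△KNE]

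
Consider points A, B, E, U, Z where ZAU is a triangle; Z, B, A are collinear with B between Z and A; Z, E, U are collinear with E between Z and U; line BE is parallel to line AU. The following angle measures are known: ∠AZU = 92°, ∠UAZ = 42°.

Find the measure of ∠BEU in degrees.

∠BEU = 134°

1. ∠AUZ = 46°  [△ZAU]
2. ∠BEZ = 46°  [BE∥AU, corresponding at E]
3. ∠BEU = 134°  [linear pair at E on ZU]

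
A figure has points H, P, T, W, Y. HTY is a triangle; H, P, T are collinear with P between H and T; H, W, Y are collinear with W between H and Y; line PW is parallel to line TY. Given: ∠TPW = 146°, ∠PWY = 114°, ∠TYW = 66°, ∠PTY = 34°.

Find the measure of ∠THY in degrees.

∠THY = 80°

1. ∠HYT = 66°  [W on ray YH]
2. ∠HTY = 34°  [P on ray TH]
3. ∠THY = 80°  [△HTY]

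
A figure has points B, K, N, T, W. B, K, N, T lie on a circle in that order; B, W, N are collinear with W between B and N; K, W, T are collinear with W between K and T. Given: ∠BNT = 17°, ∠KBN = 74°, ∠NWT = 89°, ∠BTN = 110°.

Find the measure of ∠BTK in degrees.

1. ∠NBT = 53°  [△BNT]
2. ∠BWT = 91°  [linear pair at W on BN]
3. ∠BTK = 36°  [△BWT]

∠BTK = 36°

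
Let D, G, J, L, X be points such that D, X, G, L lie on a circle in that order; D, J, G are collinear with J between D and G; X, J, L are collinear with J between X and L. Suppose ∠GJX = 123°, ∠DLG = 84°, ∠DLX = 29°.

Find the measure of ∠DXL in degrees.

∠DXL = 68°

1. ∠DJX = 57°  [linear pair at J on DG]
2. ∠DXG = 96°  [cyclic DXGL, opposite ∠X+∠L]
3. ∠DGX = 29°  [same arc DX]
4. ∠GDX = 55°  [△DXG]
5. ∠DXL = 68°  [△DJX]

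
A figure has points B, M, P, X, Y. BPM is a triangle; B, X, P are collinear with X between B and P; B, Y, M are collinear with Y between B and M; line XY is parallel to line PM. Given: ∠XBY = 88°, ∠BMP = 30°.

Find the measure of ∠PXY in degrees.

1. ∠MBP = 88°  [X on BP, Y on BM]
2. ∠BPM = 62°  [△BPM]
3. ∠BXY = 62°  [XY∥PM, corresponding at X]
4. ∠PXY = 118°  [linear pair at X on BP]

∠PXY = 118°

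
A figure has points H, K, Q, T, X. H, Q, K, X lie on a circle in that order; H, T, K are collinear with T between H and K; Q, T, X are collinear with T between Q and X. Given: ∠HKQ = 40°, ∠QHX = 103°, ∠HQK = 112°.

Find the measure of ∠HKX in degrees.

1. ∠HXQ = 40°  [same arc HQ]
2. ∠HQX = 37°  [△HQX]
3. ∠HKX = 37°  [same arc HX]

∠HKX = 37°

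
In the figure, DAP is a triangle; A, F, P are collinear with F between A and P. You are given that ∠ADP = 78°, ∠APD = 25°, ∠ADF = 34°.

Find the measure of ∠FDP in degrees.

∠FDP = 44°

1. ∠DAP = 77°  [△DAP]
2. ∠DPF = 25°  [F on ray PA]
3. ∠DAF = 77°  [F on ray AP]
4. ∠AFD = 69°  [△DAF]
5. ∠DFP = 111°  [linear pair at F on AP]
6. ∠FDP = 44°  [△DFP]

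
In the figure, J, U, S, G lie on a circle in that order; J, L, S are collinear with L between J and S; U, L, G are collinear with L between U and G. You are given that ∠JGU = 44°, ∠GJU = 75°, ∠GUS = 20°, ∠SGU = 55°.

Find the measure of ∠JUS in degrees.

1. ∠JSU = 44°  [same arc JU]
2. ∠SJU = 55°  [same arc US]
3. ∠JUS = 81°  [△JUS]

∠JUS = 81°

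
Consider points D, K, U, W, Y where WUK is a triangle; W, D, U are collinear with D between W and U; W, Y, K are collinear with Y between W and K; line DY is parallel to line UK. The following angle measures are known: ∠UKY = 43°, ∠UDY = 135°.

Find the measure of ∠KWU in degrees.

1. ∠UKW = 43°  [Y on ray KW]
2. ∠WDY = 45°  [linear pair at D on WU]
3. ∠DYW = 43°  [DY∥UK, corresponding at Y]
4. ∠DWY = 92°  [△WDY]
5. ∠KWU = 92°  [D on WU, Y on WK]

∠KWU = 92°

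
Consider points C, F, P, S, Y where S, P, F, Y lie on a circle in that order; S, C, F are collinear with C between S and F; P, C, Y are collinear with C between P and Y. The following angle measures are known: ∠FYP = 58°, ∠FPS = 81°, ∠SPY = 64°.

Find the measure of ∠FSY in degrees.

1. ∠FYS = 99°  [cyclic SPFY, opposite ∠P+∠Y]
2. ∠SFY = 64°  [same arc SY]
3. ∠FSY = 17°  [△SFY]

∠FSY = 17°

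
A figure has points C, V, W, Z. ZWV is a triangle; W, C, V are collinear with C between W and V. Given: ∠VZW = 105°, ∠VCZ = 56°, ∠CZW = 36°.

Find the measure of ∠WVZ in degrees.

∠WVZ = 55°

1. ∠WCZ = 124°  [linear pair at C on WV]
2. ∠CWZ = 20°  [△ZWC]
3. ∠VWZ = 20°  [C on ray WV]
4. ∠WVZ = 55°  [△ZWV]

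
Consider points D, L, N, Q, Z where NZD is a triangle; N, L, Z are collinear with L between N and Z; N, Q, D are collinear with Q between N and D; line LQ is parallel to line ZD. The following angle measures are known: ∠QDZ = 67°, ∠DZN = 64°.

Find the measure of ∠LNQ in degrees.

1. ∠NDZ = 67°  [Q on ray DN]
2. ∠DNZ = 49°  [△NZD]
3. ∠LNQ = 49°  [L on NZ, Q on ND]

∠LNQ = 49°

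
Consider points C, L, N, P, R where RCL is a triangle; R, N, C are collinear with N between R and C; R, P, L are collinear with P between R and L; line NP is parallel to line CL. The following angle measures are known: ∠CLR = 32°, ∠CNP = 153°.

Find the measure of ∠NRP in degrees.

∠NRP = 121°

1. ∠NPR = 32°  [NP∥CL, corresponding at P]
2. ∠PNR = 27°  [linear pair at N on RC]
3. ∠NRP = 121°  [△RNP]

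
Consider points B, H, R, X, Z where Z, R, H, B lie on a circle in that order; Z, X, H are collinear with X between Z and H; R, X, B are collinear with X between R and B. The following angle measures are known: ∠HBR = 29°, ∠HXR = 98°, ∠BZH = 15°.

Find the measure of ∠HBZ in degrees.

∠HBZ = 96°

1. ∠HZR = 29°  [same arc RH]
2. ∠RXZ = 82°  [linear pair at X on ZH]
3. ∠BRZ = 69°  [△ZXR]
4. ∠BHZ = 69°  [same arc ZB]
5. ∠HBZ = 96°  [△ZHB]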